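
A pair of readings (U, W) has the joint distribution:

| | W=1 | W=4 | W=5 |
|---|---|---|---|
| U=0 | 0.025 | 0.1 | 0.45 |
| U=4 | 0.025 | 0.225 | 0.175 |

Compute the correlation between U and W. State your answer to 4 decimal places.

E[U] = 1.7,  E[W] = 4.475
E[UW] = 7.2
Cov(U,W) = E[UW] − E[U]E[W] = 7.2 − (1.7)(4.475) = -0.4075
Var(U) = 3.91,  Var(W) = 0.849375
ρ = -0.4075 / √(3.91·0.849375) ≈ -0.2236

-0.2236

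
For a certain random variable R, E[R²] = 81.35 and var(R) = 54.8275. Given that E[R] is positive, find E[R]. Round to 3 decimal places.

(E[R])² = E[R²] − var(R) = 81.35 − 54.8275 = 26.5225
E[R] = √26.5225 = 5.15

5.150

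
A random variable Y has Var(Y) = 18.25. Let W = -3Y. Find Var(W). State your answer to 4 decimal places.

Var(-3Y) = (-3)²·Var(Y) = 9·18.25 = 164.25

164.2500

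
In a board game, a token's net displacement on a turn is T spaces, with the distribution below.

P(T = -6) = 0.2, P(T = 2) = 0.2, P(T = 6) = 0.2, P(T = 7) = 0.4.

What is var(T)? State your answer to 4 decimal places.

24.5600

E[T] = (-6)(0.2) + (2)(0.2) + (6)(0.2) + (7)(0.4) = 3.2
E[T²] = (-6)²(0.2) + (2)²(0.2) + (6)²(0.2) + (7)²(0.4) = 34.8
var(T) = E[T²] − (E[T])² = 34.8 − (3.2)² = 24.56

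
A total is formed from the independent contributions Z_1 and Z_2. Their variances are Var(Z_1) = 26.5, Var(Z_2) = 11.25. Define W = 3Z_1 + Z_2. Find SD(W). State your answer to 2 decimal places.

15.80

By independence, Var(W) = (3)²Var(Z_1) + (1)²Var(Z_2)
= (3)²·26.5 + (1)²·11.25 = 249.75
SD(W) = √249.75 ≈ 15.80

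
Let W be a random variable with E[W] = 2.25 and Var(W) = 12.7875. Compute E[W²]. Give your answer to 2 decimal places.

E[W²] = Var(W) + (E[W])² = 12.7875 + (2.25)² = 17.85

17.85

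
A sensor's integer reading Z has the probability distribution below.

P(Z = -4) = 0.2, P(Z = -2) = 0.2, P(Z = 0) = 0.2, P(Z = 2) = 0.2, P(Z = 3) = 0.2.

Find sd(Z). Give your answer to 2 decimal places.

2.56

E[Z] = (-4)(0.2) + (-2)(0.2) + (0)(0.2) + (2)(0.2) + (3)(0.2) = -0.2
E[Z²] = (-4)²(0.2) + (-2)²(0.2) + (0)²(0.2) + (2)²(0.2) + (3)²(0.2) = 6.6
Var(Z) = E[Z²] − (E[Z])² = 6.6 − (-0.2)² = 6.56
sd(Z) = √6.56 ≈ 2.56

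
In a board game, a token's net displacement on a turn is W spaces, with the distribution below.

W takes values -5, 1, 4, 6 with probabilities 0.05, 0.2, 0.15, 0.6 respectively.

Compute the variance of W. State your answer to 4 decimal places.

8.2275

E[W] = (-5)(0.05) + (1)(0.2) + (4)(0.15) + (6)(0.6) = 4.15
E[W²] = (-5)²(0.05) + (1)²(0.2) + (4)²(0.15) + (6)²(0.6) = 25.45
V(W) = E[W²] − (E[W])² = 25.45 − (4.15)² = 8.2275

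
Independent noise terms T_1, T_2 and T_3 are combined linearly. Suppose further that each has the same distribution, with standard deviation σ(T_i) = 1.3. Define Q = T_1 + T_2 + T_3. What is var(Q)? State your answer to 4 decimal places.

5.0700

var(T_i) = (1.3)² = 1.69
By independence, var(Q) = (1)²var(T_1) + (1)²var(T_2) + (1)²var(T_3)
= (1)²·1.69 + (1)²·1.69 + (1)²·1.69 = 5.07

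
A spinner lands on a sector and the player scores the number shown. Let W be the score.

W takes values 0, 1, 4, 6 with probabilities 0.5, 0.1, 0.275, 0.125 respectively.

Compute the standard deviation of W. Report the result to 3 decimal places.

E[W] = (0)(0.5) + (1)(0.1) + (4)(0.275) + (6)(0.125) = 1.95
E[W²] = (0)²(0.5) + (1)²(0.1) + (4)²(0.275) + (6)²(0.125) = 9
V(W) = E[W²] − (E[W])² = 9 − (1.95)² = 5.1975
sd(W) = √5.1975 ≈ 2.280

2.280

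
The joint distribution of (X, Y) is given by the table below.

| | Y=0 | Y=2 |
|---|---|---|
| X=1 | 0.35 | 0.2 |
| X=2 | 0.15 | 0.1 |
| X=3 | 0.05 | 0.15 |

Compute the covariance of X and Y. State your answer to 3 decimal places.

E[X] = 1.65,  E[Y] = 0.9
E[XY] = 1.7
Cov(X,Y) = E[XY] − E[X]E[Y] = 1.7 − (1.65)(0.9) = 0.215

0.215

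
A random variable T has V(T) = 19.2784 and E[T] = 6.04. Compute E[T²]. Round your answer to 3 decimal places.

55.760

E[T²] = V(T) + (E[T])² = 19.2784 + (6.04)² = 55.76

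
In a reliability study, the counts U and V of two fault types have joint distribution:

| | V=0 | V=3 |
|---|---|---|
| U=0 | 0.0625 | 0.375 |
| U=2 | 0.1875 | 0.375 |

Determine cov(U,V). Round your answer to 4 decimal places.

E[U] = 1.125,  E[V] = 2.25
E[UV] = 2.25
cov(U,V) = E[UV] − E[U]E[V] = 2.25 − (1.125)(2.25) = -0.28125

-0.2813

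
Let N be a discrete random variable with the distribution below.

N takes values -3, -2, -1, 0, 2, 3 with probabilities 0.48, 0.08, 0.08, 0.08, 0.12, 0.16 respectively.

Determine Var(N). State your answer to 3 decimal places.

E[N] = (-3)(0.48) + (-2)(0.08) + (-1)(0.08) + (0)(0.08) + (2)(0.12) + (3)(0.16) = -0.96
E[N²] = (-3)²(0.48) + (-2)²(0.08) + (-1)²(0.08) + (0)²(0.08) + (2)²(0.12) + (3)²(0.16) = 6.64
Var(N) = E[N²] − (E[N])² = 6.64 − (-0.96)² = 5.7184

5.718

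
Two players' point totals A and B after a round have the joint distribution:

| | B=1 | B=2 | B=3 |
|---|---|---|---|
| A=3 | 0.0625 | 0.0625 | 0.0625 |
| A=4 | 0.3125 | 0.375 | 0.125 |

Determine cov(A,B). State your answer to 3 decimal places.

-0.035

E[A] = 3.8125,  E[B] = 1.8125
E[AB] = 6.875
cov(A,B) = E[AB] − E[A]E[B] = 6.875 − (3.8125)(1.8125) = -0.03515625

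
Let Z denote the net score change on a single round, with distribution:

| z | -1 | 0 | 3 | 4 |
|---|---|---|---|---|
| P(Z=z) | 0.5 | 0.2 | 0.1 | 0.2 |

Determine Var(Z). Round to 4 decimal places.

E[Z] = (-1)(0.5) + (0)(0.2) + (3)(0.1) + (4)(0.2) = 0.6
E[Z²] = (-1)²(0.5) + (0)²(0.2) + (3)²(0.1) + (4)²(0.2) = 4.6
Var(Z) = E[Z²] − (E[Z])² = 4.6 − (0.6)² = 4.24

4.2400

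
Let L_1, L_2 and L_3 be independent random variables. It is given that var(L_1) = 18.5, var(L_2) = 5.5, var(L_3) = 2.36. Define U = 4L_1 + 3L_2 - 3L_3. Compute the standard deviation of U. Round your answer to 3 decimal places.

By independence, var(U) = (4)²var(L_1) + (3)²var(L_2) + (-3)²var(L_3)
= (4)²·18.5 + (3)²·5.5 + (-3)²·2.36 = 366.74
SD(U) = √366.74 ≈ 19.150

19.150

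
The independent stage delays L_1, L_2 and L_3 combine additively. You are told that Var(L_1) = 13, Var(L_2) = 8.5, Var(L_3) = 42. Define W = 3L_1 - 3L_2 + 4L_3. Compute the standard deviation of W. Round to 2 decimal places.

29.42

By independence, Var(W) = (3)²Var(L_1) + (-3)²Var(L_2) + (4)²Var(L_3)
= (3)²·13 + (-3)²·8.5 + (4)²·42 = 865.5
SD(W) = √865.5 ≈ 29.42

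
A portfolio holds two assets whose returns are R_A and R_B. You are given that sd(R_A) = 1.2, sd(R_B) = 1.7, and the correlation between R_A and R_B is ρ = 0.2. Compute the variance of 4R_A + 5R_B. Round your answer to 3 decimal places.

Var(R_A) = (1.2)² = 1.44;  Var(R_B) = (1.7)² = 2.89
cov(R_A,R_B) = ρ·sd(R_A)·sd(R_B) = 0.2·1.2·1.7 = 0.408
Var(4R_A + 5R_B) = (4)²·Var(R_A) + (5)²·Var(R_B) + 2·(4)·(5)·cov(R_A,R_B)
= 16·1.44 + 25·2.89 + 40·0.408 = 111.61

111.610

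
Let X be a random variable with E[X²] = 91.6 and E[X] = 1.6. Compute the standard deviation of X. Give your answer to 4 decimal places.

9.4361

V(X) = 91.6 − (1.6)² = 89.04
sd(X) = √89.04 ≈ 9.4361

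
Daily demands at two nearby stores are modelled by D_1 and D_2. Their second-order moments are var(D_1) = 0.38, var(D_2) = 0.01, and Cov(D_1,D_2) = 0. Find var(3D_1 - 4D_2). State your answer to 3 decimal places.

3.580

var(3D_1 - 4D_2) = (3)²·var(D_1) + (-4)²·var(D_2) + 2·(3)·(-4)·Cov(D_1,D_2)
= 9·0.38 + 16·0.01 + -24·0 = 3.58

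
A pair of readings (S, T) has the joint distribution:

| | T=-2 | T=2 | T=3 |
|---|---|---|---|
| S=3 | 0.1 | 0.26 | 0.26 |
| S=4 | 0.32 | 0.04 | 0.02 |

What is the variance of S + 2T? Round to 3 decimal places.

17.484

E[S] = 3.38,  E[T] = 0.6,  E[ST] = 1.3
var(S) = 11.66 − (3.38)² = 0.2356;  var(T) = 5.4 − (0.6)² = 5.04
cov(S,T) = 1.3 − (3.38)(0.6) = -0.728
var(S + 2T) = (1)²·0.2356 + (2)²·5.04 + 2·(1)·(2)·-0.728 = 17.4836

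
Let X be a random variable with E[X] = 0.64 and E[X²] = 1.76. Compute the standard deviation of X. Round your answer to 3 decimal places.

var(X) = 1.76 − (0.64)² = 1.3504
SD(X) = √1.3504 ≈ 1.162

1.162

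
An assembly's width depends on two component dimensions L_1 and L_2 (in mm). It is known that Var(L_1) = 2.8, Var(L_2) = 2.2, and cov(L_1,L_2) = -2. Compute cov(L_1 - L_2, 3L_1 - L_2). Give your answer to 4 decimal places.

18.6000

cov(L_1 - L_2, 3L_1 - L_2) = (1)(3)Var(L_1) + (-1)(-1)Var(L_2) + [(1)(-1) + (-1)(3)]cov(L_1,L_2)
= 3·2.8 + 1·2.2 + -4·-2 = 18.6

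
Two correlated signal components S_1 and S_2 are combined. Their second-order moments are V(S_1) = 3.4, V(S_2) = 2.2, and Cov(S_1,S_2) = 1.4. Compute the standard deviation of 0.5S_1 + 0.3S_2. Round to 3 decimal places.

1.212

V(0.5S_1 + 0.3S_2) = (0.5)²·V(S_1) + (0.3)²·V(S_2) + 2·(0.5)·(0.3)·Cov(S_1,S_2)
= 0.25·3.4 + 0.09·2.2 + 0.3·1.4 = 1.468
SD(0.5S_1 + 0.3S_2) = √1.468 ≈ 1.212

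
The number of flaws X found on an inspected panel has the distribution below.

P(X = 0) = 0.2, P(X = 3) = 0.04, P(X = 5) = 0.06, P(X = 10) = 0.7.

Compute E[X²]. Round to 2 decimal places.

E[X²] = (0)²(0.2) + (3)²(0.04) + (5)²(0.06) + (10)²(0.7) = 71.86

71.86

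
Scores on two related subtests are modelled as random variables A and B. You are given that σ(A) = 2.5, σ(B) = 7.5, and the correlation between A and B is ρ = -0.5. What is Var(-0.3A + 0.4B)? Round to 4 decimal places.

11.8125

Var(A) = (2.5)² = 6.25;  Var(B) = (7.5)² = 56.25
cov(A,B) = ρ·σ(A)·σ(B) = -0.5·2.5·7.5 = -9.375
Var(-0.3A + 0.4B) = (-0.3)²·Var(A) + (0.4)²·Var(B) + 2·(-0.3)·(0.4)·cov(A,B)
= 0.09·6.25 + 0.16·56.25 + -0.24·-9.375 = 11.8125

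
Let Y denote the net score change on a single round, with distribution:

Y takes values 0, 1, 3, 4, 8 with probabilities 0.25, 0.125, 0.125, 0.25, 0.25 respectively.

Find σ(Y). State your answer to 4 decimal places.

3.0000

E[Y] = (0)(0.25) + (1)(0.125) + (3)(0.125) + (4)(0.25) + (8)(0.25) = 3.5
E[Y²] = (0)²(0.25) + (1)²(0.125) + (3)²(0.125) + (4)²(0.25) + (8)²(0.25) = 21.25
var(Y) = E[Y²] − (E[Y])² = 21.25 − (3.5)² = 9
σ(Y) = √9 ≈ 3.0000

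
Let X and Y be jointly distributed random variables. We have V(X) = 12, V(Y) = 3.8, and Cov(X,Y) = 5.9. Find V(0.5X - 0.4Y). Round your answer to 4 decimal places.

1.2480

V(0.5X - 0.4Y) = (0.5)²·V(X) + (-0.4)²·V(Y) + 2·(0.5)·(-0.4)·Cov(X,Y)
= 0.25·12 + 0.16·3.8 + -0.4·5.9 = 1.248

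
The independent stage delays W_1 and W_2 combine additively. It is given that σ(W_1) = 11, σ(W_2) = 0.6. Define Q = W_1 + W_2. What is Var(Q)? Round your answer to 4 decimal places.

Var(W_1) = 121, Var(W_2) = 0.36
By independence, Var(Q) = (1)²Var(W_1) + (1)²Var(W_2)
= (1)²·121 + (1)²·0.36 = 121.36

121.3600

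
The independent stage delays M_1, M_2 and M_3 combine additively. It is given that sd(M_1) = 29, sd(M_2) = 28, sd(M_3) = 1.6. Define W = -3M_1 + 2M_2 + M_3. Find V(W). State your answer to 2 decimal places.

10707.56

V(M_1) = 841, V(M_2) = 784, V(M_3) = 2.56
By independence, V(W) = (-3)²V(M_1) + (2)²V(M_2) + (1)²V(M_3)
= (-3)²·841 + (2)²·784 + (1)²·2.56 = 10707.56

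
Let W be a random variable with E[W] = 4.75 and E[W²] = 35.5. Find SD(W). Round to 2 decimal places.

var(W) = 35.5 − (4.75)² = 12.9375
SD(W) = √12.9375 ≈ 3.60

3.60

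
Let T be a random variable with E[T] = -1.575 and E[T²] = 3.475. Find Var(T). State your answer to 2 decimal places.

Var(T) = 3.475 − (-1.575)² = 0.994375

0.99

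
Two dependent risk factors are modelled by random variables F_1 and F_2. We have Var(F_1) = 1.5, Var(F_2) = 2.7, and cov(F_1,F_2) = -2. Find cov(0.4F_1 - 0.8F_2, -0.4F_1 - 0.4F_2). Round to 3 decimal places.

cov(0.4F_1 - 0.8F_2, -0.4F_1 - 0.4F_2) = (0.4)(-0.4)Var(F_1) + (-0.8)(-0.4)Var(F_2) + [(0.4)(-0.4) + (-0.8)(-0.4)]cov(F_1,F_2)
= -0.16·1.5 + 0.32·2.7 + 0.16·-2 = 0.304

0.304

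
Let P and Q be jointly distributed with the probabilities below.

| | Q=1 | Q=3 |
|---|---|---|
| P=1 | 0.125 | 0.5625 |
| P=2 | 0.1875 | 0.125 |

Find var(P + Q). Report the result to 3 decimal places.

E[P] = 1.3125,  E[Q] = 2.375,  E[PQ] = 2.9375
var(P) = 1.9375 − (1.3125)² = 0.21484375;  var(Q) = 6.5 − (2.375)² = 0.859375
Cov(P,Q) = 2.9375 − (1.3125)(2.375) = -0.1796875
var(P + Q) = (1)²·0.21484375 + (1)²·0.859375 + 2·(1)·(1)·-0.1796875 = 0.71484375

0.715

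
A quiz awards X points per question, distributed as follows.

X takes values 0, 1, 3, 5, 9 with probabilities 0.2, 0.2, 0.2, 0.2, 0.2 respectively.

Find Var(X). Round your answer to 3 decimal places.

10.240

E[X] = (0)(0.2) + (1)(0.2) + (3)(0.2) + (5)(0.2) + (9)(0.2) = 3.6
E[X²] = (0)²(0.2) + (1)²(0.2) + (3)²(0.2) + (5)²(0.2) + (9)²(0.2) = 23.2
Var(X) = E[X²] − (E[X])² = 23.2 − (3.6)² = 10.24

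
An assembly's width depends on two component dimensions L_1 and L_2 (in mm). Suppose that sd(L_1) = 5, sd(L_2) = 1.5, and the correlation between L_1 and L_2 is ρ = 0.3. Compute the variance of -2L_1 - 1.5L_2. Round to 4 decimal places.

118.5625

Var(L_1) = (5)² = 25;  Var(L_2) = (1.5)² = 2.25
Cov(L_1,L_2) = ρ·sd(L_1)·sd(L_2) = 0.3·5·1.5 = 2.25
Var(-2L_1 - 1.5L_2) = (-2)²·Var(L_1) + (-1.5)²·Var(L_2) + 2·(-2)·(-1.5)·Cov(L_1,L_2)
= 4·25 + 2.25·2.25 + 6·2.25 = 118.5625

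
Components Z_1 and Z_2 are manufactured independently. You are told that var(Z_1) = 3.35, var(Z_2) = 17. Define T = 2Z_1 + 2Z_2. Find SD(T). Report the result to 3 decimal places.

9.022

By independence, var(T) = (2)²var(Z_1) + (2)²var(Z_2)
= (2)²·3.35 + (2)²·17 = 81.4
SD(T) = √81.4 ≈ 9.022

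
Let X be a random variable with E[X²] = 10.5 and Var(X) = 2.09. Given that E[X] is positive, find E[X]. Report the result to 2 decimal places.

2.90

(E[X])² = E[X²] − Var(X) = 10.5 − 2.09 = 8.41
E[X] = √8.41 = 2.9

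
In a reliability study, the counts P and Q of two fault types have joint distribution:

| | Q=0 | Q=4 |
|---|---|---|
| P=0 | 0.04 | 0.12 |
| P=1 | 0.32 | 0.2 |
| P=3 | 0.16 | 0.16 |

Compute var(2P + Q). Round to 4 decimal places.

8.3456

E[P] = 1.48,  E[Q] = 1.92,  E[PQ] = 2.72
var(P) = 3.4 − (1.48)² = 1.2096;  var(Q) = 7.68 − (1.92)² = 3.9936
Cov(P,Q) = 2.72 − (1.48)(1.92) = -0.1216
var(2P + Q) = (2)²·1.2096 + (1)²·3.9936 + 2·(2)·(1)·-0.1216 = 8.3456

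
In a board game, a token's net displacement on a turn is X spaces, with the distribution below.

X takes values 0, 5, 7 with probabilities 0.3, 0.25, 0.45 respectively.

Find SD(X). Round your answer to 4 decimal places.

2.9900

E[X] = (0)(0.3) + (5)(0.25) + (7)(0.45) = 4.4
E[X²] = (0)²(0.3) + (5)²(0.25) + (7)²(0.45) = 28.3
var(X) = E[X²] − (E[X])² = 28.3 − (4.4)² = 8.94
SD(X) = √8.94 ≈ 2.9900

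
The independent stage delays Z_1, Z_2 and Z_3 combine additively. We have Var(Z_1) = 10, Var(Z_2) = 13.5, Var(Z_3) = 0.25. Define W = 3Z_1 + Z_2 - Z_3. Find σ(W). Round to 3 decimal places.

By independence, Var(W) = (3)²Var(Z_1) + (1)²Var(Z_2) + (-1)²Var(Z_3)
= (3)²·10 + (1)²·13.5 + (-1)²·0.25 = 103.75
σ(W) = √103.75 ≈ 10.186

10.186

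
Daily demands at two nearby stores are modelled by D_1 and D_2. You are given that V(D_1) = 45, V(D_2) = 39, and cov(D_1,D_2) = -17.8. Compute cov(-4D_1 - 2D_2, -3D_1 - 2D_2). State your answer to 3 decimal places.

cov(-4D_1 - 2D_2, -3D_1 - 2D_2) = (-4)(-3)V(D_1) + (-2)(-2)V(D_2) + [(-4)(-2) + (-2)(-3)]cov(D_1,D_2)
= 12·45 + 4·39 + 14·-17.8 = 446.8

446.800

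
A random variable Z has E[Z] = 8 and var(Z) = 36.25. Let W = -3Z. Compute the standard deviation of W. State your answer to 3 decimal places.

var(-3Z) = (-3)²·36.25 = 326.25
SD(W) = √326.25 ≈ 18.062

18.062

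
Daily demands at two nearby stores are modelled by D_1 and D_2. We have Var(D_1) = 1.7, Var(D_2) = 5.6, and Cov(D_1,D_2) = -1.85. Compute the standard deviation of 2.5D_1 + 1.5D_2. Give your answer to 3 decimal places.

3.058

Var(2.5D_1 + 1.5D_2) = (2.5)²·Var(D_1) + (1.5)²·Var(D_2) + 2·(2.5)·(1.5)·Cov(D_1,D_2)
= 6.25·1.7 + 2.25·5.6 + 7.5·-1.85 = 9.35
SD(2.5D_1 + 1.5D_2) = √9.35 ≈ 3.058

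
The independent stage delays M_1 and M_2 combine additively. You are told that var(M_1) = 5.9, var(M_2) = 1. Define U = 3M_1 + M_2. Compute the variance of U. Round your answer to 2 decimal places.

54.10

By independence, var(U) = (3)²var(M_1) + (1)²var(M_2)
= (3)²·5.9 + (1)²·1 = 54.1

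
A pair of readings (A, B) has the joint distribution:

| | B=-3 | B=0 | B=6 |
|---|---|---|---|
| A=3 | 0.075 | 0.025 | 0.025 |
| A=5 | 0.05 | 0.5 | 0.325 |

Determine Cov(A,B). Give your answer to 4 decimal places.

E[A] = 4.75,  E[B] = 1.725
E[AB] = 8.775
Cov(A,B) = E[AB] − E[A]E[B] = 8.775 − (4.75)(1.725) = 0.58125

0.5813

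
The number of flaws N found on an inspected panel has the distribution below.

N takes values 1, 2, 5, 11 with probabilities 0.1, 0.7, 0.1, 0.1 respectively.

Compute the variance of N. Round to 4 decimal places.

7.8900

E[N] = (1)(0.1) + (2)(0.7) + (5)(0.1) + (11)(0.1) = 3.1
E[N²] = (1)²(0.1) + (2)²(0.7) + (5)²(0.1) + (11)²(0.1) = 17.5
var(N) = E[N²] − (E[N])² = 17.5 − (3.1)² = 7.89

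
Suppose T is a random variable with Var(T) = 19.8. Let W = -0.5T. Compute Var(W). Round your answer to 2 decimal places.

Var(-0.5T) = (-0.5)²·Var(T) = 0.25·19.8 = 4.95

4.95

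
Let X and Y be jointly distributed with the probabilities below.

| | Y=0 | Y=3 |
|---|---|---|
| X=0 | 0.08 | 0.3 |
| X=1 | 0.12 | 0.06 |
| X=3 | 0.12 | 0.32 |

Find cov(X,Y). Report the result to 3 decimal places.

E[X] = 1.5,  E[Y] = 2.04
E[XY] = 3.06
cov(X,Y) = E[XY] − E[X]E[Y] = 3.06 − (1.5)(2.04) = 0

0.000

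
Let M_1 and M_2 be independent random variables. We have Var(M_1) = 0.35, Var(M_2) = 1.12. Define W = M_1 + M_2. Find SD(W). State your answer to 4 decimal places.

By independence, Var(W) = (1)²Var(M_1) + (1)²Var(M_2)
= (1)²·0.35 + (1)²·1.12 = 1.47
SD(W) = √1.47 ≈ 1.2124

1.2124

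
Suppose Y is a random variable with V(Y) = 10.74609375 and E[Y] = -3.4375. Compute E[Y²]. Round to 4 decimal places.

E[Y²] = V(Y) + (E[Y])² = 10.74609375 + (-3.4375)² = 22.5625

22.5625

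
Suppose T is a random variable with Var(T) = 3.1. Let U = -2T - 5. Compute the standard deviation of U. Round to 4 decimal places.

3.5214

Var(-2T - 5) = (-2)²·3.1 = 12.4
sd(U) = √12.4 ≈ 3.5214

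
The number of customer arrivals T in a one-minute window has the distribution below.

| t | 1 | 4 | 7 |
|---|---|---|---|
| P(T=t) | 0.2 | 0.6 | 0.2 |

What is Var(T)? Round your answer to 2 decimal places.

E[T] = (1)(0.2) + (4)(0.6) + (7)(0.2) = 4
E[T²] = (1)²(0.2) + (4)²(0.6) + (7)²(0.2) = 19.6
Var(T) = E[T²] − (E[T])² = 19.6 − (4)² = 3.6

3.60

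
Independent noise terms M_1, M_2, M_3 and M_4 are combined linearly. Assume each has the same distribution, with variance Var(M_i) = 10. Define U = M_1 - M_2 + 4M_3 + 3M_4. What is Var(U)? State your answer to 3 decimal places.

By independence, Var(U) = (1)²Var(M_1) + (-1)²Var(M_2) + (4)²Var(M_3) + (3)²Var(M_4)
= (1)²·10 + (-1)²·10 + (4)²·10 + (3)²·10 = 270

270.000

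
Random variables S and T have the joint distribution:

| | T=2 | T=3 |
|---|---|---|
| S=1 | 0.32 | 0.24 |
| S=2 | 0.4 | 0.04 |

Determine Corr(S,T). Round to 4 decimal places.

E[S] = 1.44,  E[T] = 2.28
E[ST] = 3.2
Cov(S,T) = E[ST] − E[S]E[T] = 3.2 − (1.44)(2.28) = -0.0832
Var(S) = 0.2464,  Var(T) = 0.2016
ρ = -0.0832 / √(0.2464·0.2016) ≈ -0.3733

-0.3733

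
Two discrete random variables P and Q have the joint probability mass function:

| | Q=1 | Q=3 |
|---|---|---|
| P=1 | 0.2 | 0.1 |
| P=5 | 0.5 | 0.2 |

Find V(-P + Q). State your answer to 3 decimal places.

4.360

E[P] = 3.8,  E[Q] = 1.6,  E[PQ] = 6
V(P) = 17.8 − (3.8)² = 3.36;  V(Q) = 3.4 − (1.6)² = 0.84
Cov(P,Q) = 6 − (3.8)(1.6) = -0.08
V(-P + Q) = (-1)²·3.36 + (1)²·0.84 + 2·(-1)·(1)·-0.08 = 4.36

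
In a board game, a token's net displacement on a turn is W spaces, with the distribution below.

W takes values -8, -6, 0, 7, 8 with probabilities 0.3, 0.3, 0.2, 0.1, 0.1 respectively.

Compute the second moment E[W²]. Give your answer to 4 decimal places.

E[W²] = (-8)²(0.3) + (-6)²(0.3) + (0)²(0.2) + (7)²(0.1) + (8)²(0.1) = 41.3

41.3000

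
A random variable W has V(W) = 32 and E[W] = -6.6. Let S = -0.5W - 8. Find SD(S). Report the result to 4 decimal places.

V(-0.5W - 8) = (-0.5)²·32 = 8
SD(S) = √8 ≈ 2.8284

2.8284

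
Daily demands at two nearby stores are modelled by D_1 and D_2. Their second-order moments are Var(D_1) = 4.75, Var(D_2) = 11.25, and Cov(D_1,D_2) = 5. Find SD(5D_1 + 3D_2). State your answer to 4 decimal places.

19.2354

Var(5D_1 + 3D_2) = (5)²·Var(D_1) + (3)²·Var(D_2) + 2·(5)·(3)·Cov(D_1,D_2)
= 25·4.75 + 9·11.25 + 30·5 = 370
SD(5D_1 + 3D_2) = √370 ≈ 19.2354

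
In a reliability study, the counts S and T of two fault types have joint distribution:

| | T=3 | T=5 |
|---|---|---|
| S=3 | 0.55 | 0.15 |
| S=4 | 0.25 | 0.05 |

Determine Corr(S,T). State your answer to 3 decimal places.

E[S] = 3.3,  E[T] = 3.4
E[ST] = 11.2
Cov(S,T) = E[ST] − E[S]E[T] = 11.2 − (3.3)(3.4) = -0.02
Var(S) = 0.21,  Var(T) = 0.64
ρ = -0.02 / √(0.21·0.64) ≈ -0.055

-0.055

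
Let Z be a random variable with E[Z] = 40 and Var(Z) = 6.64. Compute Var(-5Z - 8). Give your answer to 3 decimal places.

Var(-5Z - 8) = (-5)²·Var(Z) = 25·6.64 = 166

166.000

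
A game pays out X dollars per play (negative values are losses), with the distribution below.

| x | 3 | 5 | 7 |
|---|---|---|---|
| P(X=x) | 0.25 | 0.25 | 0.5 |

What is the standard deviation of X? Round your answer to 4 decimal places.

E[X] = (3)(0.25) + (5)(0.25) + (7)(0.5) = 5.5
E[X²] = (3)²(0.25) + (5)²(0.25) + (7)²(0.5) = 33
var(X) = E[X²] − (E[X])² = 33 − (5.5)² = 2.75
SD(X) = √2.75 ≈ 1.6583

1.6583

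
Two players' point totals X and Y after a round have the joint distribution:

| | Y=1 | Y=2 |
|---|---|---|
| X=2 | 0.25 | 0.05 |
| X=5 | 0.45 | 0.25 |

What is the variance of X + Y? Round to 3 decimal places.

2.340

E[X] = 4.1,  E[Y] = 1.3,  E[XY] = 5.45
Var(X) = 18.7 − (4.1)² = 1.89;  Var(Y) = 1.9 − (1.3)² = 0.21
cov(X,Y) = 5.45 − (4.1)(1.3) = 0.12
Var(X + Y) = (1)²·1.89 + (1)²·0.21 + 2·(1)·(1)·0.12 = 2.34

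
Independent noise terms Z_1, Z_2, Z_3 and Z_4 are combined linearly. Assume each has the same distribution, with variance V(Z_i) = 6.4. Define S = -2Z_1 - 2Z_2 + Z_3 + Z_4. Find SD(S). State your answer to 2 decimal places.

8.00

By independence, V(S) = (-2)²V(Z_1) + (-2)²V(Z_2) + (1)²V(Z_3) + (1)²V(Z_4)
= (-2)²·6.4 + (-2)²·6.4 + (1)²·6.4 + (1)²·6.4 = 64
SD(S) = √64 ≈ 8.00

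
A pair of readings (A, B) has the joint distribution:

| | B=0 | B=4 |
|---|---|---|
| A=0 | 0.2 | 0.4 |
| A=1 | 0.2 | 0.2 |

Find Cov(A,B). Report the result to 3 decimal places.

-0.160

E[A] = 0.4,  E[B] = 2.4
E[AB] = 0.8
Cov(A,B) = E[AB] − E[A]E[B] = 0.8 − (0.4)(2.4) = -0.16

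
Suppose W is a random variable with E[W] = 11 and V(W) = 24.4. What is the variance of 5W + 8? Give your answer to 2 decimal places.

610.00

V(5W + 8) = (5)²·V(W) = 25·24.4 = 610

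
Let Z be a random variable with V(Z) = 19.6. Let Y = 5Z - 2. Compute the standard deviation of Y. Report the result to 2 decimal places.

22.14

V(5Z - 2) = (5)²·19.6 = 490
SD(Y) = √490 ≈ 22.14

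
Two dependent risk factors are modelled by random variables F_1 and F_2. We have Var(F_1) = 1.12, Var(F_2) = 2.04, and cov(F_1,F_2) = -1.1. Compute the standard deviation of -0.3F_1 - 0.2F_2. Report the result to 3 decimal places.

0.224

Var(-0.3F_1 - 0.2F_2) = (-0.3)²·Var(F_1) + (-0.2)²·Var(F_2) + 2·(-0.3)·(-0.2)·cov(F_1,F_2)
= 0.09·1.12 + 0.04·2.04 + 0.12·-1.1 = 0.0504
σ(-0.3F_1 - 0.2F_2) = √0.0504 ≈ 0.224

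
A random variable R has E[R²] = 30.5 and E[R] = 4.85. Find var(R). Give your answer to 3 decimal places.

var(R) = 30.5 − (4.85)² = 6.9775

6.978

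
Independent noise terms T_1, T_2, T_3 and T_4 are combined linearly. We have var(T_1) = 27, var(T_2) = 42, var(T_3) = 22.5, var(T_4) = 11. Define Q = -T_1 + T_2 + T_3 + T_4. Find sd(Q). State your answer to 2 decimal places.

By independence, var(Q) = (-1)²var(T_1) + (1)²var(T_2) + (1)²var(T_3) + (1)²var(T_4)
= (-1)²·27 + (1)²·42 + (1)²·22.5 + (1)²·11 = 102.5
sd(Q) = √102.5 ≈ 10.12

10.12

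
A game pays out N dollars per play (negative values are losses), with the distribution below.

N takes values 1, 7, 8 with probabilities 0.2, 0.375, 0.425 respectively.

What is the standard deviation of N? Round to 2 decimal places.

E[N] = (1)(0.2) + (7)(0.375) + (8)(0.425) = 6.225
E[N²] = (1)²(0.2) + (7)²(0.375) + (8)²(0.425) = 45.775
Var(N) = E[N²] − (E[N])² = 45.775 − (6.225)² = 7.024375
SD(N) = √7.024375 ≈ 2.65

2.65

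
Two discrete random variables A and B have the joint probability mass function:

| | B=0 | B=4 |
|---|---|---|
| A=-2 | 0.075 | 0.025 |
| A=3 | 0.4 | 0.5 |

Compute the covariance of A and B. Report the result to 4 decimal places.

E[A] = 2.5,  E[B] = 2.1
E[AB] = 5.8
Cov(A,B) = E[AB] − E[A]E[B] = 5.8 − (2.5)(2.1) = 0.55

0.5500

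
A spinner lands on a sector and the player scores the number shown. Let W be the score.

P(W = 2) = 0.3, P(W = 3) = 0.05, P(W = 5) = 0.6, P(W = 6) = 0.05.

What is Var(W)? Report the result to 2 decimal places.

2.05

E[W] = (2)(0.3) + (3)(0.05) + (5)(0.6) + (6)(0.05) = 4.05
E[W²] = (2)²(0.3) + (3)²(0.05) + (5)²(0.6) + (6)²(0.05) = 18.45
Var(W) = E[W²] − (E[W])² = 18.45 − (4.05)² = 2.0475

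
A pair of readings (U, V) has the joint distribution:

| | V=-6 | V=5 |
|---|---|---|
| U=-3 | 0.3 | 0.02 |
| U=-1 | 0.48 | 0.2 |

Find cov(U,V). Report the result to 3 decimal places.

1.109

E[U] = -1.64,  E[V] = -3.58
E[UV] = 6.98
cov(U,V) = E[UV] − E[U]E[V] = 6.98 − (-1.64)(-3.58) = 1.1088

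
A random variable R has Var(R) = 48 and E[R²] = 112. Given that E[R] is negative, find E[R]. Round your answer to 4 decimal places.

(E[R])² = E[R²] − Var(R) = 112 − 48 = 64
E[R] = −√64 = -8

-8.0000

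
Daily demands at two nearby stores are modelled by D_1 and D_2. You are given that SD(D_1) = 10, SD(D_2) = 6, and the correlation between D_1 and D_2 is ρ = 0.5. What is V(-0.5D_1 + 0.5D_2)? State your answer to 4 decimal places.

19.0000

V(D_1) = (10)² = 100;  V(D_2) = (6)² = 36
cov(D_1,D_2) = ρ·SD(D_1)·SD(D_2) = 0.5·10·6 = 30
V(-0.5D_1 + 0.5D_2) = (-0.5)²·V(D_1) + (0.5)²·V(D_2) + 2·(-0.5)·(0.5)·cov(D_1,D_2)
= 0.25·100 + 0.25·36 + -0.5·30 = 19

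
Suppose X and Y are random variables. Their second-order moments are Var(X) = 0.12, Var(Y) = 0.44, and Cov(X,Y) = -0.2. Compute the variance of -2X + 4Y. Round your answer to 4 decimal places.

10.7200

Var(-2X + 4Y) = (-2)²·Var(X) + (4)²·Var(Y) + 2·(-2)·(4)·Cov(X,Y)
= 4·0.12 + 16·0.44 + -16·-0.2 = 10.72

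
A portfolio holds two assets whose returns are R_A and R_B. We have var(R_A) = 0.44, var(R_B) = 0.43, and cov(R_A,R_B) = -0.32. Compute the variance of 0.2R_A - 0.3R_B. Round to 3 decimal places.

0.095

var(0.2R_A - 0.3R_B) = (0.2)²·var(R_A) + (-0.3)²·var(R_B) + 2·(0.2)·(-0.3)·cov(R_A,R_B)
= 0.04·0.44 + 0.09·0.43 + -0.12·-0.32 = 0.0947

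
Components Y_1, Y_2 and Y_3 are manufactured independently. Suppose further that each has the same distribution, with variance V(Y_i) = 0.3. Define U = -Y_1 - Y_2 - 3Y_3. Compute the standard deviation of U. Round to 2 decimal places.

By independence, V(U) = (-1)²V(Y_1) + (-1)²V(Y_2) + (-3)²V(Y_3)
= (-1)²·0.3 + (-1)²·0.3 + (-3)²·0.3 = 3.3
σ(U) = √3.3 ≈ 1.82

1.82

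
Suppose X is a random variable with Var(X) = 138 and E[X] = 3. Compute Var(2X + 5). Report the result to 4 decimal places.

552.0000

Var(2X + 5) = (2)²·Var(X) = 4·138 = 552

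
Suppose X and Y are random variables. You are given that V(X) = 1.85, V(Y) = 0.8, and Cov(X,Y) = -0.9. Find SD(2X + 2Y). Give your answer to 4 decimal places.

V(2X + 2Y) = (2)²·V(X) + (2)²·V(Y) + 2·(2)·(2)·Cov(X,Y)
= 4·1.85 + 4·0.8 + 8·-0.9 = 3.4
SD(2X + 2Y) = √3.4 ≈ 1.8439

1.8439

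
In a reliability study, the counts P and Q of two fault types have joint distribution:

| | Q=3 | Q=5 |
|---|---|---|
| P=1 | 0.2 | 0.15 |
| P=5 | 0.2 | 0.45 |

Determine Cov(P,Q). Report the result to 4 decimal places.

0.4800

E[P] = 3.6,  E[Q] = 4.2
E[PQ] = 15.6
Cov(P,Q) = E[PQ] − E[P]E[Q] = 15.6 − (3.6)(4.2) = 0.48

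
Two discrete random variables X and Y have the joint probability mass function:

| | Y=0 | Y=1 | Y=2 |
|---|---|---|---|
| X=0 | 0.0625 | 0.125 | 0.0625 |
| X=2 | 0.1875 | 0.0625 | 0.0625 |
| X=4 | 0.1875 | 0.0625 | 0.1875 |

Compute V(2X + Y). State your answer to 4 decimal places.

11.3594

E[X] = 2.375,  E[Y] = 0.875,  E[XY] = 2.125
V(X) = 8.25 − (2.375)² = 2.609375;  V(Y) = 1.5 − (0.875)² = 0.734375
cov(X,Y) = 2.125 − (2.375)(0.875) = 0.046875
V(2X + Y) = (2)²·2.609375 + (1)²·0.734375 + 2·(2)·(1)·0.046875 = 11.359375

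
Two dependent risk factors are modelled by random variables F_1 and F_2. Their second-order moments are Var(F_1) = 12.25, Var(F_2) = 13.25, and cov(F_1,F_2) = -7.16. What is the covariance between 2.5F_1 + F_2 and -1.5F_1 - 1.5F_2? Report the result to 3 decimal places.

-28.223

cov(2.5F_1 + F_2, -1.5F_1 - 1.5F_2) = (2.5)(-1.5)Var(F_1) + (1)(-1.5)Var(F_2) + [(2.5)(-1.5) + (1)(-1.5)]cov(F_1,F_2)
= -3.75·12.25 + -1.5·13.25 + -5.25·-7.16 = -28.2225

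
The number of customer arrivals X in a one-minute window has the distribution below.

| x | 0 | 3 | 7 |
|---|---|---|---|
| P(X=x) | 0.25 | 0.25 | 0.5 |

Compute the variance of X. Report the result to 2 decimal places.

E[X] = (0)(0.25) + (3)(0.25) + (7)(0.5) = 4.25
E[X²] = (0)²(0.25) + (3)²(0.25) + (7)²(0.5) = 26.75
Var(X) = E[X²] − (E[X])² = 26.75 − (4.25)² = 8.6875

8.69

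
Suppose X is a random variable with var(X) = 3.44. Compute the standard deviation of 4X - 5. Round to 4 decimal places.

7.4189

var(4X - 5) = (4)²·3.44 = 55.04
SD(4X - 5) = √55.04 ≈ 7.4189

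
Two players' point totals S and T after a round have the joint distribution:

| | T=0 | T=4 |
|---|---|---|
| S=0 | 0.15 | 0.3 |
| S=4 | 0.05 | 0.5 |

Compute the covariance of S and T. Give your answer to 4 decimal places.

0.9600

E[S] = 2.2,  E[T] = 3.2
E[ST] = 8
Cov(S,T) = E[ST] − E[S]E[T] = 8 − (2.2)(3.2) = 0.96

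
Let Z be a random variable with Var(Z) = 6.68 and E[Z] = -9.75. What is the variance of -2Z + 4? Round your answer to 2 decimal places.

26.72

Var(-2Z + 4) = (-2)²·Var(Z) = 4·6.68 = 26.72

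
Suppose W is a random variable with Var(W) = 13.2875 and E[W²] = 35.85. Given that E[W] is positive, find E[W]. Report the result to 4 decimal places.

(E[W])² = E[W²] − Var(W) = 35.85 − 13.2875 = 22.5625
E[W] = √22.5625 = 4.75

4.7500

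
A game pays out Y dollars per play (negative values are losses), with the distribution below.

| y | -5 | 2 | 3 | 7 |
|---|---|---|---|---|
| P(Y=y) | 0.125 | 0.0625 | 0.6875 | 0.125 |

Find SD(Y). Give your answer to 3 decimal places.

E[Y] = (-5)(0.125) + (2)(0.0625) + (3)(0.6875) + (7)(0.125) = 2.4375
E[Y²] = (-5)²(0.125) + (2)²(0.0625) + (3)²(0.6875) + (7)²(0.125) = 15.6875
var(Y) = E[Y²] − (E[Y])² = 15.6875 − (2.4375)² = 9.74609375
SD(Y) = √9.74609375 ≈ 3.122

3.122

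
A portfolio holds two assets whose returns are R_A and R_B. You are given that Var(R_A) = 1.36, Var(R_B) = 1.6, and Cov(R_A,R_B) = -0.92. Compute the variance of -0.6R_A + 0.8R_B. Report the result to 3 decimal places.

Var(-0.6R_A + 0.8R_B) = (-0.6)²·Var(R_A) + (0.8)²·Var(R_B) + 2·(-0.6)·(0.8)·Cov(R_A,R_B)
= 0.36·1.36 + 0.64·1.6 + -0.96·-0.92 = 2.3968

2.397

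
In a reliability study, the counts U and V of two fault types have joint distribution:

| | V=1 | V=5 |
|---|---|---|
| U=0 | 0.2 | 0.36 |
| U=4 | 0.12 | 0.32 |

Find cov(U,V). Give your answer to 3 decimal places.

0.333

E[U] = 1.76,  E[V] = 3.72
E[UV] = 6.88
cov(U,V) = E[UV] − E[U]E[V] = 6.88 − (1.76)(3.72) = 0.3328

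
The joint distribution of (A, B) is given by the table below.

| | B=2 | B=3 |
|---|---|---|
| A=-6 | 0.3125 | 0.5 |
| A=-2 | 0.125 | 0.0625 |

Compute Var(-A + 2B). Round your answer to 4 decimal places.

4.1094

E[A] = -5.25,  E[B] = 2.5625,  E[AB] = -13.625
Var(A) = 30 − (-5.25)² = 2.4375;  Var(B) = 6.8125 − (2.5625)² = 0.24609375
Cov(A,B) = -13.625 − (-5.25)(2.5625) = -0.171875
Var(-A + 2B) = (-1)²·2.4375 + (2)²·0.24609375 + 2·(-1)·(2)·-0.171875 = 4.109375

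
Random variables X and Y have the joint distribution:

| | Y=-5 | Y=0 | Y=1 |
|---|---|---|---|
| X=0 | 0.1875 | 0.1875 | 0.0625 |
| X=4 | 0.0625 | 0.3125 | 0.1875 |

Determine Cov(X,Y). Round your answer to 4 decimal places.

E[X] = 2.25,  E[Y] = -1
E[XY] = -0.5
Cov(X,Y) = E[XY] − E[X]E[Y] = -0.5 − (2.25)(-1) = 1.75

1.7500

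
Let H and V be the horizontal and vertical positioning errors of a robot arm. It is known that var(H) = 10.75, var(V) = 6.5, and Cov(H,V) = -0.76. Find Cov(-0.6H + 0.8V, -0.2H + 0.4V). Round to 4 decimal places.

3.6740

Cov(-0.6H + 0.8V, -0.2H + 0.4V) = (-0.6)(-0.2)var(H) + (0.8)(0.4)var(V) + [(-0.6)(0.4) + (0.8)(-0.2)]Cov(H,V)
= 0.12·10.75 + 0.32·6.5 + -0.4·-0.76 = 3.674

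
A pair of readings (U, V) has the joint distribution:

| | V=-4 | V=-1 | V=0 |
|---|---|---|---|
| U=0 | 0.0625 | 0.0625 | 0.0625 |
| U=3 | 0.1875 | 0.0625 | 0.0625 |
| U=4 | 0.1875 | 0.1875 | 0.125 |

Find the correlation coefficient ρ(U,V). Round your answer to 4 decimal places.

-0.0499

E[U] = 2.9375,  E[V] = -2.0625
E[UV] = -6.1875
Cov(U,V) = E[UV] − E[U]E[V] = -6.1875 − (2.9375)(-2.0625) = -0.12890625
var(U) = 2.18359375,  var(V) = 3.05859375
ρ = -0.12890625 / √(2.18359375·3.05859375) ≈ -0.0499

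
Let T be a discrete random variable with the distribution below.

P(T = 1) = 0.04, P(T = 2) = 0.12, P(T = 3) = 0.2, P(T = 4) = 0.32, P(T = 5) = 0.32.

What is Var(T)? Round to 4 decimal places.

1.3024

E[T] = (1)(0.04) + (2)(0.12) + (3)(0.2) + (4)(0.32) + (5)(0.32) = 3.76
E[T²] = (1)²(0.04) + (2)²(0.12) + (3)²(0.2) + (4)²(0.32) + (5)²(0.32) = 15.44
Var(T) = E[T²] − (E[T])² = 15.44 − (3.76)² = 1.3024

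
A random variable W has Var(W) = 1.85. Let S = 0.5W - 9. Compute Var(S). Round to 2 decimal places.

Var(0.5W - 9) = (0.5)²·Var(W) = 0.25·1.85 = 0.4625

0.46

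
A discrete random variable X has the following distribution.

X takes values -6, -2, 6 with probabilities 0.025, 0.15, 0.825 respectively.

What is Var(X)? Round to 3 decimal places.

10.950

E[X] = (-6)(0.025) + (-2)(0.15) + (6)(0.825) = 4.5
E[X²] = (-6)²(0.025) + (-2)²(0.15) + (6)²(0.825) = 31.2
Var(X) = E[X²] − (E[X])² = 31.2 − (4.5)² = 10.95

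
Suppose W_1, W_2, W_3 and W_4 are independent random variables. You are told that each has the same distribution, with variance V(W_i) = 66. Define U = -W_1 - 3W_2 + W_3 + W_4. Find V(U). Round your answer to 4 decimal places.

By independence, V(U) = (-1)²V(W_1) + (-3)²V(W_2) + (1)²V(W_3) + (1)²V(W_4)
= (-1)²·66 + (-3)²·66 + (1)²·66 + (1)²·66 = 792

792.0000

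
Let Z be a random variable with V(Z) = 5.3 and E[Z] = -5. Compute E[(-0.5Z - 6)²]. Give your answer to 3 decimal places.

E[-0.5Z - 6] = -0.5·-5 − 6 = -3.5
V(-0.5Z - 6) = (-0.5)²·5.3 = 1.325
E[(-0.5Z - 6)²] = V((-0.5Z - 6)) + (E[(-0.5Z - 6)])² = 1.325 + (-3.5)² = 13.575

13.575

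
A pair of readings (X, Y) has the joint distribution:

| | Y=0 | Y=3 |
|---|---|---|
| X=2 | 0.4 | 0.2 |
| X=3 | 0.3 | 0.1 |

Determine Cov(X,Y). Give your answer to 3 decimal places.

E[X] = 2.4,  E[Y] = 0.9
E[XY] = 2.1
Cov(X,Y) = E[XY] − E[X]E[Y] = 2.1 − (2.4)(0.9) = -0.06

-0.060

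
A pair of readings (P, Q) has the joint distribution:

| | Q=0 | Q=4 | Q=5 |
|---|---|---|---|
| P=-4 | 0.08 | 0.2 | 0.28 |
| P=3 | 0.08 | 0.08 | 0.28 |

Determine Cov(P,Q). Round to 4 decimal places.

E[P] = -0.92,  E[Q] = 3.92
E[PQ] = -3.64
Cov(P,Q) = E[PQ] − E[P]E[Q] = -3.64 − (-0.92)(3.92) = -0.0336

-0.0336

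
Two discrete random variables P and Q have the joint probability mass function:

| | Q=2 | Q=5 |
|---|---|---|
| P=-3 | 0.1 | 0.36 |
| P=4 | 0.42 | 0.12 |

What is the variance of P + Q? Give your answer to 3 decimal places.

8.572

E[P] = 0.78,  E[Q] = 3.44,  E[PQ] = -0.24
var(P) = 12.78 − (0.78)² = 12.1716;  var(Q) = 14.08 − (3.44)² = 2.2464
Cov(P,Q) = -0.24 − (0.78)(3.44) = -2.9232
var(P + Q) = (1)²·12.1716 + (1)²·2.2464 + 2·(1)·(1)·-2.9232 = 8.5716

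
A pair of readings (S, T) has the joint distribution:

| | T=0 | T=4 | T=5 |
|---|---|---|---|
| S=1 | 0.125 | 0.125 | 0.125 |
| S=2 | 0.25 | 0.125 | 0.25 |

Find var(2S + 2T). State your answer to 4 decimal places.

E[S] = 1.625,  E[T] = 2.875,  E[ST] = 4.625
var(S) = 2.875 − (1.625)² = 0.234375;  var(T) = 13.375 − (2.875)² = 5.109375
Cov(S,T) = 4.625 − (1.625)(2.875) = -0.046875
var(2S + 2T) = (2)²·0.234375 + (2)²·5.109375 + 2·(2)·(2)·-0.046875 = 21

21.0000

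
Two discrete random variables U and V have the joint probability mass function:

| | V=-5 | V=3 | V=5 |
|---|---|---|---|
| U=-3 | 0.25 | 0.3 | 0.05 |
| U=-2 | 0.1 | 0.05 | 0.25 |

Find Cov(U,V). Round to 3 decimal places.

0.580

E[U] = -2.6,  E[V] = 0.8
E[UV] = -1.5
Cov(U,V) = E[UV] − E[U]E[V] = -1.5 − (-2.6)(0.8) = 0.58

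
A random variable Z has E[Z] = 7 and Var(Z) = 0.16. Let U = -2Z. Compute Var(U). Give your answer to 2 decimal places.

Var(-2Z) = (-2)²·Var(Z) = 4·0.16 = 0.64

0.64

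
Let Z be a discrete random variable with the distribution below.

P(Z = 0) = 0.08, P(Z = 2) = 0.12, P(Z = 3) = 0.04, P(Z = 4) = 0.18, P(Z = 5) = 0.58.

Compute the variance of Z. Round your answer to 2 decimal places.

2.38

E[Z] = (0)(0.08) + (2)(0.12) + (3)(0.04) + (4)(0.18) + (5)(0.58) = 3.98
E[Z²] = (0)²(0.08) + (2)²(0.12) + (3)²(0.04) + (4)²(0.18) + (5)²(0.58) = 18.22
V(Z) = E[Z²] − (E[Z])² = 18.22 − (3.98)² = 2.3796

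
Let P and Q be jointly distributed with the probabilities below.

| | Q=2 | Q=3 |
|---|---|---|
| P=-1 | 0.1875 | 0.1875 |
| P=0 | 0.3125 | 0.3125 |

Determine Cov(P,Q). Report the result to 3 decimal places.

0.000

E[P] = -0.375,  E[Q] = 2.5
E[PQ] = -0.9375
Cov(P,Q) = E[PQ] − E[P]E[Q] = -0.9375 − (-0.375)(2.5) = 0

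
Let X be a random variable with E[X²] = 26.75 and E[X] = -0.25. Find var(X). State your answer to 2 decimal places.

var(X) = 26.75 − (-0.25)² = 26.6875

26.69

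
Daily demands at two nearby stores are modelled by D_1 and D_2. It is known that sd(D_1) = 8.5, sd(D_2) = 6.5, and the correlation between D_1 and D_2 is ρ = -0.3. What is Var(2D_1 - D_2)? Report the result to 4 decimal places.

397.5500

Var(D_1) = (8.5)² = 72.25;  Var(D_2) = (6.5)² = 42.25
Cov(D_1,D_2) = ρ·sd(D_1)·sd(D_2) = -0.3·8.5·6.5 = -16.575
Var(2D_1 - D_2) = (2)²·Var(D_1) + (-1)²·Var(D_2) + 2·(2)·(-1)·Cov(D_1,D_2)
= 4·72.25 + 1·42.25 + -4·-16.575 = 397.55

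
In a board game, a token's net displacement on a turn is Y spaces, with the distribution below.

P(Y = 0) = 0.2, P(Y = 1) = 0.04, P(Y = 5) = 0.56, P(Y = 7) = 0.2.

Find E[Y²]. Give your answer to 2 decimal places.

E[Y²] = (0)²(0.2) + (1)²(0.04) + (5)²(0.56) + (7)²(0.2) = 23.84

23.84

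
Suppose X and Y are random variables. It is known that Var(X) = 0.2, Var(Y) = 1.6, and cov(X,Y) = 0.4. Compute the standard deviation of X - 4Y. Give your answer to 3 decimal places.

Var(X - 4Y) = (1)²·Var(X) + (-4)²·Var(Y) + 2·(1)·(-4)·cov(X,Y)
= 1·0.2 + 16·1.6 + -8·0.4 = 22.6
SD(X - 4Y) = √22.6 ≈ 4.754

4.754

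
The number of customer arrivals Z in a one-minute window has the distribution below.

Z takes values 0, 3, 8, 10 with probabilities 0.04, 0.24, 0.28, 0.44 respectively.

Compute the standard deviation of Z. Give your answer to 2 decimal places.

E[Z] = (0)(0.04) + (3)(0.24) + (8)(0.28) + (10)(0.44) = 7.36
E[Z²] = (0)²(0.04) + (3)²(0.24) + (8)²(0.28) + (10)²(0.44) = 64.08
Var(Z) = E[Z²] − (E[Z])² = 64.08 − (7.36)² = 9.9104
sd(Z) = √9.9104 ≈ 3.15

3.15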